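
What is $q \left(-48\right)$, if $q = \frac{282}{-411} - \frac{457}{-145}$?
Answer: $- \frac{2350992}{19865} \approx -118.35$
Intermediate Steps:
$q = \frac{48979}{19865}$ ($q = 282 \left(- \frac{1}{411}\right) - - \frac{457}{145} = - \frac{94}{137} + \frac{457}{145} = \frac{48979}{19865} \approx 2.4656$)
$q \left(-48\right) = \frac{48979}{19865} \left(-48\right) = - \frac{2350992}{19865}$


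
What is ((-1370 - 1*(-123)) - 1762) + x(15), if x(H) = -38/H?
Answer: -45173/15 ≈ -3011.5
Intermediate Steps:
((-1370 - 1*(-123)) - 1762) + x(15) = ((-1370 - 1*(-123)) - 1762) - 38/15 = ((-1370 + 123) - 1762) - 38*1/15 = (-1247 - 1762) - 38/15 = -3009 - 38/15 = -45173/15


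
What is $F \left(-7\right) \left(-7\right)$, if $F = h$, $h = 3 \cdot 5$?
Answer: $735$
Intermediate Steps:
$h = 15$
$F = 15$
$F \left(-7\right) \left(-7\right) = 15 \left(-7\right) \left(-7\right) = \left(-105\right) \left(-7\right) = 735$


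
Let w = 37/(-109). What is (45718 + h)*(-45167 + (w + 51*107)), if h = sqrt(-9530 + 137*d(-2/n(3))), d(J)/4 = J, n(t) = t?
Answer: -197887025586/109 - 1442809*I*sqrt(89058)/109 ≈ -1.8155e+9 - 3.9502e+6*I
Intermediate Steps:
w = -37/109 (w = 37*(-1/109) = -37/109 ≈ -0.33945)
d(J) = 4*J
h = I*sqrt(89058)/3 (h = sqrt(-9530 + 137*(4*(-2/3))) = sqrt(-9530 + 137*(-8/3)) = sqrt(-9530 - 1096/3) = sqrt(-29686/3) = I*sqrt(89058)/3 ≈ 99.475*I)
(45718 + h)*(-45167 + (w + 51*107)) = (45718 + I*sqrt(89058)/3)*(-45167 + (-37/109 + 51*107)) = (45718 + I*sqrt(89058)/3)*(-45167 + (-37/109 + 5457)) = (45718 + I*sqrt(89058)/3)*(-45167 + 594776/109) = (45718 + I*sqrt(89058)/3)*(-4328427/109) = -197887025586/109 - 1442809*I*sqrt(89058)/109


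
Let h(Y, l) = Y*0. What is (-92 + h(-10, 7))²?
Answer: 8464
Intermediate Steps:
h(Y, l) = 0
(-92 + h(-10, 7))² = (-92 + 0)² = (-92)² = 8464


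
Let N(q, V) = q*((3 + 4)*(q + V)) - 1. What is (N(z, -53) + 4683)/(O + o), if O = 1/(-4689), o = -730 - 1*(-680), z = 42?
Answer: -6789672/234451 ≈ -28.960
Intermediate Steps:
o = -50 (o = -730 + 680 = -50)
N(q, V) = -1 + q*(7*V + 7*q) (N(q, V) = q*(7*(V + q)) - 1 = q*(7*V + 7*q) - 1 = -1 + q*(7*V + 7*q))
O = -1/4689 ≈ -0.00021327
(N(z, -53) + 4683)/(O + o) = ((-1 + 7*42² + 7*(-53)*42) + 4683)/(-1/4689 - 50) = ((-1 + 7*1764 - 15582) + 4683)/(-234451/4689) = ((-1 + 12348 - 15582) + 4683)*(-4689/234451) = (-3235 + 4683)*(-4689/234451) = 1448*(-4689/234451) = -6789672/234451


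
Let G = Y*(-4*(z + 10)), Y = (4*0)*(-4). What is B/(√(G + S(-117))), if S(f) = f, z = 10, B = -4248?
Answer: 1416*I*√13/13 ≈ 392.73*I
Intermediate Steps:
Y = 0 (Y = 0*(-4) = 0)
G = 0 (G = 0*(-4*(10 + 10)) = 0*(-4*20) = 0*(-80) = 0)
B/(√(G + S(-117))) = -4248/√(0 - 117) = -4248*(-I*√13/39) = -(-1416)*I*√13/13 = 1416*I*√13/13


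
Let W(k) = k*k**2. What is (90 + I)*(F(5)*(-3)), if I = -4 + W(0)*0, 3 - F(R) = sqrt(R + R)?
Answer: -774 + 258*sqrt(10) ≈ 41.868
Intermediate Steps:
W(k) = k**3
F(R) = 3 - sqrt(2)*sqrt(R) (F(R) = 3 - sqrt(R + R) = 3 - sqrt(2*R) = 3 - sqrt(2)*sqrt(R))
I = -4 (I = -4 + 0**3*0 = -4 + 0*0 = -4 + 0 = -4)
(90 + I)*(F(5)*(-3)) = (90 - 4)*((3 - sqrt(2)*sqrt(5))*(-3)) = 86*((3 - sqrt(10))*(-3)) = 86*(-9 + 3*sqrt(10)) = -774 + 258*sqrt(10)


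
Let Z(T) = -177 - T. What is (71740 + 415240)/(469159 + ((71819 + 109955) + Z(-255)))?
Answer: 486980/651011 ≈ 0.74804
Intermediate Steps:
(71740 + 415240)/(469159 + ((71819 + 109955) + Z(-255))) = (71740 + 415240)/(469159 + ((71819 + 109955) + (-177 - 1*(-255)))) = 486980/(469159 + (181774 + (-177 + 255))) = 486980/(469159 + (181774 + 78)) = 486980/(469159 + 181852) = 486980/651011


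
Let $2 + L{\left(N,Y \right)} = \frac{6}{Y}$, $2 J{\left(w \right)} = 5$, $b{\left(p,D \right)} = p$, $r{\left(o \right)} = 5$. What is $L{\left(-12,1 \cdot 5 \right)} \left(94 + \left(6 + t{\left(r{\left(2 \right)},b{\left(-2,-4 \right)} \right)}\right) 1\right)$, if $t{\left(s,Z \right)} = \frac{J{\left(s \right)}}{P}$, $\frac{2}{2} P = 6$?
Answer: $- \frac{241}{3} \approx -80.333$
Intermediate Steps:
$J{\left(w \right)} = \frac{5}{2}$ ($J{\left(w \right)} = \frac{1}{2} \cdot 5 = \frac{5}{2}$)
$L{\left(N,Y \right)} = -2 + \frac{6}{Y}$
$P = 6$
$t{\left(s,Z \right)} = \frac{5}{12}$ ($t{\left(s,Z \right)} = \frac{5}{2 \cdot 6} = \frac{5}{2} \cdot \frac{1}{6} = \frac{5}{12}$)
$L{\left(-12,1 \cdot 5 \right)} \left(94 + \left(6 + t{\left(r{\left(2 \right)},b{\left(-2,-4 \right)} \right)}\right) 1\right) = \left(-2 + \frac{6}{1 \cdot 5}\right) \left(94 + \left(6 + \frac{5}{12}\right) 1\right) = \left(-2 + \frac{6}{5}\right) \left(94 + \frac{77}{12} \cdot 1\right) = \left(-2 + 6 \cdot \frac{1}{5}\right) \left(94 + \frac{77}{12}\right) = \left(-2 + \frac{6}{5}\right) \frac{1205}{12} = \left(- \frac{4}{5}\right) \frac{1205}{12} = - \frac{241}{3}$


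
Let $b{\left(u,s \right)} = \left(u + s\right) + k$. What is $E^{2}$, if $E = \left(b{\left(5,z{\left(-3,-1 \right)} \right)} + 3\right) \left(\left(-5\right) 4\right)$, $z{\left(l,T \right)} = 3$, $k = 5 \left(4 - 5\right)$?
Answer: $14400$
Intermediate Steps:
$k = -5$ ($k = 5 \left(-1\right) = -5$)
$b{\left(u,s \right)} = -5 + s + u$ ($b{\left(u,s \right)} = \left(u + s\right) - 5 = \left(s + u\right) - 5 = -5 + s + u$)
$E = -120$ ($E = \left(\left(-5 + 3 + 5\right) + 3\right) \left(\left(-5\right) 4\right) = \left(3 + 3\right) \left(-20\right) = 6 \left(-20\right) = -120$)
$E^{2} = \left(-120\right)^{2} = 14400$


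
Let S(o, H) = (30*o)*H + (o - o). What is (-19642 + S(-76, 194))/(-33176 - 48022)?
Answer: 230981/40599 ≈ 5.6893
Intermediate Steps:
S(o, H) = 30*H*o (S(o, H) = 30*H*o + 0 = 30*H*o)
(-19642 + S(-76, 194))/(-33176 - 48022) = (-19642 + 30*194*(-76))/(-33176 - 48022) = (-19642 - 442320)/(-81198) = -461962*(-1/81198) = 230981/40599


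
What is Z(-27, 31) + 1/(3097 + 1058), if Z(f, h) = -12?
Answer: -49859/4155 ≈ -12.000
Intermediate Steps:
Z(-27, 31) + 1/(3097 + 1058) = -12 + 1/(3097 + 1058) = -12 + 1/4155 = -49859/4155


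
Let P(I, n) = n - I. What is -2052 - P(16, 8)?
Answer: -2044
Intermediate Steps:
-2052 - P(16, 8) = -2052 - (8 - 1*16) = -2052 - (8 - 16) = -2052 - 1*(-8) = -2052 + 8 = -2044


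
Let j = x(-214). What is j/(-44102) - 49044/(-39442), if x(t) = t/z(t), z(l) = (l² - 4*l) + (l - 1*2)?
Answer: 1931504232103/1553347678012 ≈ 1.2434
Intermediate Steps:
z(l) = -2 + l² - 3*l (z(l) = (l² - 4*l) + (l - 2) = (l² - 4*l) + (-2 + l) = -2 + l² - 3*l)
x(t) = t/(-2 + t² - 3*t)
j = -107/23218 (j = -214/(-2 + (-214)² - 3*(-214)) = -214/(-2 + 45796 + 642) = -214/46436 = -214*1/46436 = -107/23218 ≈ -0.0046085)
j/(-44102) - 49044/(-39442) = -107/23218/(-44102) - 49044/(-39442) = -107/23218*(-1/44102) - 49044*(-1/39442) = 107/1023960236 + 24522/19721 = 1931504232103/1553347678012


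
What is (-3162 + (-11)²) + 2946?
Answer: -95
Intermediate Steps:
(-3162 + (-11)²) + 2946 = (-3162 + 121) + 2946 = -3041 + 2946 = -95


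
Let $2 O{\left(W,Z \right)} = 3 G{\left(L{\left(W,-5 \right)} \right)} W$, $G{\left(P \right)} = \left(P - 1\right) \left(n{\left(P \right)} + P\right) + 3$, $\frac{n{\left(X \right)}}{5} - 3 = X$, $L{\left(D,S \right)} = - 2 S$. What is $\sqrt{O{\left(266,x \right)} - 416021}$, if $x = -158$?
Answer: $i \sqrt{145499} \approx 381.44 i$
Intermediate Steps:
$n{\left(X \right)} = 15 + 5 X$
$G{\left(P \right)} = 3 + \left(-1 + P\right) \left(15 + 6 P\right)$ ($G{\left(P \right)} = \left(P - 1\right) \left(\left(15 + 5 P\right) + P\right) + 3 = \left(-1 + P\right) \left(15 + 6 P\right) + 3 = 3 + \left(-1 + P\right) \left(15 + 6 P\right)$)
$O{\left(W,Z \right)} = 1017 W$ ($O{\left(W,Z \right)} = \frac{3 \left(-12 + 6 \left(\left(-2\right) \left(-5\right)\right)^{2} + 9 \left(\left(-2\right) \left(-5\right)\right)\right) W}{2} = \frac{3 \left(-12 + 6 \cdot 10^{2} + 9 \cdot 10\right) W}{2} = \frac{3 \left(-12 + 6 \cdot 100 + 90\right) W}{2} = \frac{3 \left(-12 + 600 + 90\right) W}{2} = \frac{3 \cdot 678 W}{2} = \frac{2034 W}{2} = 1017 W$)
$\sqrt{O{\left(266,x \right)} - 416021} = \sqrt{1017 \cdot 266 - 416021} = \sqrt{270522 - 416021} = \sqrt{-145499} = i \sqrt{145499}$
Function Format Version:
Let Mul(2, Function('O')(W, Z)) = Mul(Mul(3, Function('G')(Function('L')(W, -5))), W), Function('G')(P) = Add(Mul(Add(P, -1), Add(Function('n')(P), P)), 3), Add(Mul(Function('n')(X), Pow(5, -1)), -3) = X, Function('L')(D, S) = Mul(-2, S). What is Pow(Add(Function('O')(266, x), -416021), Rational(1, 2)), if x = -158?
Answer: Mul(I, Pow(145499, Rational(1, 2))) ≈ Mul(381.44, I)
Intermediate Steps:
Function('n')(X) = Add(15, Mul(5, X))
Function('G')(P) = Add(3, Mul(Add(-1, P), Add(15, Mul(6, P)))) (Function('G')(P) = Add(Mul(Add(P, -1), Add(Add(15, Mul(5, P)), P)), 3) = Add(Mul(Add(-1, P), Add(15, Mul(6, P))), 3) = Add(3, Mul(Add(-1, P), Add(15, Mul(6, P)))))
Function('O')(W, Z) = Mul(1017, W) (Function('O')(W, Z) = Mul(Rational(1, 2), Mul(Mul(3, Add(-12, Mul(6, Pow(Mul(-2, -5), 2)), Mul(9, Mul(-2, -5)))), W)) = Mul(Rational(1, 2), Mul(Mul(3, Add(-12, Mul(6, Pow(10, 2)), Mul(9, 10))), W)) = Mul(Rational(1, 2), Mul(Mul(3, Add(-12, Mul(6, 100), 90)), W)) = Mul(Rational(1, 2), Mul(Mul(3, Add(-12, 600, 90)), W)) = Mul(Rational(1, 2), Mul(Mul(3, 678), W)) = Mul(Rational(1, 2), Mul(2034, W)) = Mul(1017, W))
Pow(Add(Function('O')(266, x), -416021), Rational(1, 2)) = Pow(Add(Mul(1017, 266), -416021), Rational(1, 2)) = Pow(Add(270522, -416021), Rational(1, 2)) = Pow(-145499, Rational(1, 2)) = Mul(I, Pow(145499, Rational(1, 2)))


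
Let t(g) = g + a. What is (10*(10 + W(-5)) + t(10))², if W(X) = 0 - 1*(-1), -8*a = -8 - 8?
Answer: 14884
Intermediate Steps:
a = 2 (a = -(-8 - 8)/8 = -⅛*(-16) = 2)
W(X) = 1 (W(X) = 0 + 1 = 1)
t(g) = 2 + g (t(g) = g + 2 = 2 + g)
(10*(10 + W(-5)) + t(10))² = (10*(10 + 1) + (2 + 10))² = (10*11 + 12)² = (110 + 12)² = 122² = 14884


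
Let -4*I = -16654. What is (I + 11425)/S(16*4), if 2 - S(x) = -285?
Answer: 31177/574 ≈ 54.315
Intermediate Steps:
I = 8327/2 (I = -1/4*(-16654) = 8327/2 ≈ 4163.5)
S(x) = 287 (S(x) = 2 - 1*(-285) = 2 + 285 = 287)
(I + 11425)/S(16*4) = (8327/2 + 11425)/287 = (31177/2)*(1/287) = 31177/574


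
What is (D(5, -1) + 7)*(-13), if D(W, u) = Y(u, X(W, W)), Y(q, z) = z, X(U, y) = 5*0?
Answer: -91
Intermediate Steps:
X(U, y) = 0
D(W, u) = 0
(D(5, -1) + 7)*(-13) = (0 + 7)*(-13) = 7*(-13) = -91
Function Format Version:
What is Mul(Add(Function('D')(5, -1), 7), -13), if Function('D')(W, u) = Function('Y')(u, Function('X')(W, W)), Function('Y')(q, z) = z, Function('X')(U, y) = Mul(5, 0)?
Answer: -91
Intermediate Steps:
Function('X')(U, y) = 0
Function('D')(W, u) = 0
Mul(Add(Function('D')(5, -1), 7), -13) = Mul(Add(0, 7), -13) = Mul(7, -13) = -91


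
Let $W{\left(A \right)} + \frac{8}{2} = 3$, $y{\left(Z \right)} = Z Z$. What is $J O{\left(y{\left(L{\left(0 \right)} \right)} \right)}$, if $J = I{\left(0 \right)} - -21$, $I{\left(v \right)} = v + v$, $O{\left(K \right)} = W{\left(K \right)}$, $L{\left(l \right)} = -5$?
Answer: $-21$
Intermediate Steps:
$y{\left(Z \right)} = Z^{2}$
$W{\left(A \right)} = -1$ ($W{\left(A \right)} = -4 + 3 = -1$)
$O{\left(K \right)} = -1$
$I{\left(v \right)} = 2 v$
$J = 21$ ($J = 2 \cdot 0 - -21 = 0 + 21 = 21$)
$J O{\left(y{\left(L{\left(0 \right)} \right)} \right)} = 21 \left(-1\right) = -21$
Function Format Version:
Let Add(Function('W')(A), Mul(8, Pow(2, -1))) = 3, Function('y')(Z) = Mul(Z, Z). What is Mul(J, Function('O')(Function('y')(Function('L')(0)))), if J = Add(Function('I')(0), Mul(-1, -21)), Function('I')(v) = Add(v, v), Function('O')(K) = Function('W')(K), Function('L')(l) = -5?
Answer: -21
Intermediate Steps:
Function('y')(Z) = Pow(Z, 2)
Function('W')(A) = -1 (Function('W')(A) = Add(-4, 3) = -1)
Function('O')(K) = -1
Function('I')(v) = Mul(2, v)
J = 21 (J = Add(Mul(2, 0), Mul(-1, -21)) = Add(0, 21) = 21)
Mul(J, Function('O')(Function('y')(Function('L')(0)))) = Mul(21, -1) = -21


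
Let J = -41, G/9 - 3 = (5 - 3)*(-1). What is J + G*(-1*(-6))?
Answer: 13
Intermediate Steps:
G = 9 (G = 27 + 9*((5 - 3)*(-1)) = 27 + 9*(2*(-1)) = 27 + 9*(-2) = 27 - 18 = 9)
J + G*(-1*(-6)) = -41 + 9*(-1*(-6)) = -41 + 9*6 = -41 + 54 = 13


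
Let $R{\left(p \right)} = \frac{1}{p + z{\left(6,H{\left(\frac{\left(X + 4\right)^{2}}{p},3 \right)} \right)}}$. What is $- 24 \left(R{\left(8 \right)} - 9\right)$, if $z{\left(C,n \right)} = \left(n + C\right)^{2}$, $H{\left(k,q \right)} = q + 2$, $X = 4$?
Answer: $\frac{9280}{43} \approx 215.81$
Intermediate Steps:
$H{\left(k,q \right)} = 2 + q$
$z{\left(C,n \right)} = \left(C + n\right)^{2}$
$R{\left(p \right)} = \frac{1}{121 + p}$ ($R{\left(p \right)} = \frac{1}{p + \left(6 + \left(2 + 3\right)\right)^{2}} = \frac{1}{p + \left(6 + 5\right)^{2}} = \frac{1}{p + 11^{2}} = \frac{1}{p + 121} = \frac{1}{121 + p}$)
$- 24 \left(R{\left(8 \right)} - 9\right) = - 24 \left(\frac{1}{121 + 8} - 9\right) = - 24 \left(\frac{1}{129} - 9\right) = \left(-24\right) \left(- \frac{1160}{129}\right) = \frac{9280}{43}$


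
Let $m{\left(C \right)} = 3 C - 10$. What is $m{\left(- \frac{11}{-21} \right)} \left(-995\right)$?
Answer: $\frac{58705}{7} \approx 8386.4$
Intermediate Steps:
$m{\left(C \right)} = -10 + 3 C$
$m{\left(- \frac{11}{-21} \right)} \left(-995\right) = \left(-10 + 3 \left(- \frac{11}{-21}\right)\right) \left(-995\right) = \left(-10 + 3 \left(\left(-11\right) \left(- \frac{1}{21}\right)\right)\right) \left(-995\right) = \left(-10 + 3 \cdot \frac{11}{21}\right) \left(-995\right) = \left(-10 + \frac{11}{7}\right) \left(-995\right) = \left(- \frac{59}{7}\right) \left(-995\right) = \frac{58705}{7}$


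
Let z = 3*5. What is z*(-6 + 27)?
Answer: 315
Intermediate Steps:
z = 15
z*(-6 + 27) = 15*(-6 + 27) = 15*21 = 315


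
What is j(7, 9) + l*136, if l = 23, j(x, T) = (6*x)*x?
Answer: 3422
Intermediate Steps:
j(x, T) = 6*x**2
j(7, 9) + l*136 = 6*7**2 + 23*136 = 6*49 + 3128 = 294 + 3128 = 3422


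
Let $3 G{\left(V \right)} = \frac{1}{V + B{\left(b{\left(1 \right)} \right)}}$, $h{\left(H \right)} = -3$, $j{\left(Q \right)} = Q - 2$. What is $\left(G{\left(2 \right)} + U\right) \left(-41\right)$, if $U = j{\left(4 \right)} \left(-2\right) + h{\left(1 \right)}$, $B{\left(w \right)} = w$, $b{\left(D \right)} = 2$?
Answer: $\frac{3403}{12} \approx 283.58$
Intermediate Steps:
$j{\left(Q \right)} = -2 + Q$ ($j{\left(Q \right)} = Q - 2 = -2 + Q$)
$G{\left(V \right)} = \frac{1}{3 \left(2 + V\right)}$ ($G{\left(V \right)} = \frac{1}{3 \left(V + 2\right)} = \frac{1}{3 \left(2 + V\right)}$)
$U = -7$ ($U = \left(-2 + 4\right) \left(-2\right) - 3 = 2 \left(-2\right) - 3 = -4 - 3 = -7$)
$\left(G{\left(2 \right)} + U\right) \left(-41\right) = \left(\frac{1}{3 \left(2 + 2\right)} - 7\right) \left(-41\right) = \left(\frac{1}{3 \cdot 4} - 7\right) \left(-41\right) = \left(\frac{1}{3} \cdot \frac{1}{4} - 7\right) \left(-41\right) = \left(\frac{1}{12} - 7\right) \left(-41\right) = \left(- \frac{83}{12}\right) \left(-41\right) = \frac{3403}{12}$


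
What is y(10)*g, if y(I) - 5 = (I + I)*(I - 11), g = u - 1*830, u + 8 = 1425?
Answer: -8805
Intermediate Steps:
u = 1417 (u = -8 + 1425 = 1417)
g = 587 (g = 1417 - 1*830 = 1417 - 830 = 587)
y(I) = 5 + 2*I*(-11 + I) (y(I) = 5 + (I + I)*(I - 11) = 5 + (2*I)*(-11 + I) = 5 + 2*I*(-11 + I))
y(10)*g = (5 - 22*10 + 2*10²)*587 = (5 - 220 + 2*100)*587 = (5 - 220 + 200)*587 = -15*587 = -8805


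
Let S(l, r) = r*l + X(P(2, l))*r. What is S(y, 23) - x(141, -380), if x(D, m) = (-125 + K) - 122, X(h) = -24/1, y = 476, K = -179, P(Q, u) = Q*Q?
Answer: 10822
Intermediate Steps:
P(Q, u) = Q²
X(h) = -24 (X(h) = -24*1 = -24)
x(D, m) = -426 (x(D, m) = (-125 - 179) - 122 = -304 - 122 = -426)
S(l, r) = -24*r + l*r (S(l, r) = r*l - 24*r = l*r - 24*r = -24*r + l*r)
S(y, 23) - x(141, -380) = 23*(-24 + 476) - 1*(-426) = 23*452 + 426 = 10396 + 426 = 10822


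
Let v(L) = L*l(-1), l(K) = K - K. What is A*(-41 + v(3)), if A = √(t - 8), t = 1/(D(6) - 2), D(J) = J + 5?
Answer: -41*I*√71/3 ≈ -115.16*I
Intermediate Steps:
l(K) = 0
v(L) = 0 (v(L) = L*0 = 0)
D(J) = 5 + J
t = ⅑ (t = 1/((5 + 6) - 2) = 1/(11 - 2) = 1/9 = ⅑ ≈ 0.11111)
A = I*√71/3 (A = √(⅑ - 8) = √(-71/9) = I*√71/3 ≈ 2.8087*I)
A*(-41 + v(3)) = (I*√71/3)*(-41 + 0) = (I*√71/3)*(-41) = -41*I*√71/3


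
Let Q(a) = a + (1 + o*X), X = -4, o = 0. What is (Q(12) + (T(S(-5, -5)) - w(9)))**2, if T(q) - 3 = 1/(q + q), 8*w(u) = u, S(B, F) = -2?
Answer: 13689/64 ≈ 213.89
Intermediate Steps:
w(u) = u/8
Q(a) = 1 + a (Q(a) = a + (1 + 0*(-4)) = a + (1 + 0) = a + 1 = 1 + a)
T(q) = 3 + 1/(2*q) (T(q) = 3 + 1/(q + q) = 3 + 1/(2*q))
(Q(12) + (T(S(-5, -5)) - w(9)))**2 = ((1 + 12) + ((3 + (1/2)/(-2)) - 9/8))**2 = (13 + ((3 + (1/2)*(-1/2)) - 1*9/8))**2 = (13 + ((3 - 1/4) - 9/8))**2 = (13 + (11/4 - 9/8))**2 = (13 + 13/8)**2 = (117/8)**2 = 13689/64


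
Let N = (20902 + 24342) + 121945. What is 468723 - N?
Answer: 301534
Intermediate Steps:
N = 167189 (N = 45244 + 121945 = 167189)
468723 - N = 468723 - 1*167189 = 468723 - 167189 = 301534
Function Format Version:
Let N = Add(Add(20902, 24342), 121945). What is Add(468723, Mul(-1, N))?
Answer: 301534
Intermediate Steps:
N = 167189 (N = Add(45244, 121945) = 167189)
Add(468723, Mul(-1, N)) = Add(468723, Mul(-1, 167189)) = Add(468723, -167189) = 301534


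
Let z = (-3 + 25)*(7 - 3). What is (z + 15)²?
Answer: 10609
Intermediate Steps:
z = 88 (z = 22*4 = 88)
(z + 15)² = (88 + 15)² = 103² = 10609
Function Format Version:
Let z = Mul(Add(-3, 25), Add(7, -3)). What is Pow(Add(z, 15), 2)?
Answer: 10609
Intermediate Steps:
z = 88 (z = Mul(22, 4) = 88)
Pow(Add(z, 15), 2) = Pow(Add(88, 15), 2) = Pow(103, 2) = 10609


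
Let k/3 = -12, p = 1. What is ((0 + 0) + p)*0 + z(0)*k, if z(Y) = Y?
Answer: 0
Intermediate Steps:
k = -36 (k = 3*(-12) = -36)
((0 + 0) + p)*0 + z(0)*k = ((0 + 0) + 1)*0 + 0*(-36) = (0 + 1)*0 + 0 = 1*0 + 0 = 0 + 0 = 0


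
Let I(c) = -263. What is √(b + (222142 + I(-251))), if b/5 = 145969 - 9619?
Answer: √903629 ≈ 950.59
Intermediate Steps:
b = 681750 (b = 5*(145969 - 9619) = 5*136350 = 681750)
√(b + (222142 + I(-251))) = √(681750 + (222142 - 263)) = √(681750 + 221879) = √903629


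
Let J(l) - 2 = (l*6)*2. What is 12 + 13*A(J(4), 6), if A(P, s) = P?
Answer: 662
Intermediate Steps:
J(l) = 2 + 12*l (J(l) = 2 + (l*6)*2 = 2 + (6*l)*2 = 2 + 12*l)
12 + 13*A(J(4), 6) = 12 + 13*(2 + 12*4) = 12 + 13*(2 + 48) = 12 + 13*50 = 12 + 650 = 662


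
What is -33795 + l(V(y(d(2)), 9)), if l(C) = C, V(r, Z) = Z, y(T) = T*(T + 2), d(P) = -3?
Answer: -33786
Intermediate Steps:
y(T) = T*(2 + T)
-33795 + l(V(y(d(2)), 9)) = -33795 + 9 = -33786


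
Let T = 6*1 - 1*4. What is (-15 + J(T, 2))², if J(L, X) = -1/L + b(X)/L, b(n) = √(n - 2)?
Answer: 961/4 ≈ 240.25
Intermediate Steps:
b(n) = √(-2 + n)
T = 2 (T = 6 - 4 = 2)
J(L, X) = -1/L + √(-2 + X)/L
(-15 + J(T, 2))² = (-15 + (-1 + √(-2 + 2))/2)² = (-15 + (-1 + √0)/2)² = (-15 + (-1 + 0)/2)² = (-15 + (½)*(-1))² = (-15 - ½)² = (-31/2)² = 961/4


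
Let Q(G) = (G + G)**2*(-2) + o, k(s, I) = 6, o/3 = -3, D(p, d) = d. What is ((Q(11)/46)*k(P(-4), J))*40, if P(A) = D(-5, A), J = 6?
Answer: -117240/23 ≈ -5097.4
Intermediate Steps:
o = -9 (o = 3*(-3) = -9)
P(A) = A
Q(G) = -9 - 8*G**2 (Q(G) = (G + G)**2*(-2) - 9 = (2*G)**2*(-2) - 9 = (4*G**2)*(-2) - 9 = -8*G**2 - 9 = -9 - 8*G**2)
((Q(11)/46)*k(P(-4), J))*40 = (((-9 - 8*11**2)/46)*6)*40 = (((-9 - 8*121)*(1/46))*6)*40 = (((-9 - 968)*(1/46))*6)*40 = (-977*1/46*6)*40 = -977/46*6*40 = -2931/23*40 = -117240/23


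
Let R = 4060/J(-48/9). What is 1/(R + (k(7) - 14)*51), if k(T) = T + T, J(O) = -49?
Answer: -7/580 ≈ -0.012069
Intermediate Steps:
k(T) = 2*T
R = -580/7 (R = 4060/(-49) = 4060*(-1/49) = -580/7 ≈ -82.857)
1/(R + (k(7) - 14)*51) = 1/(-580/7 + (2*7 - 14)*51) = 1/(-580/7 + (14 - 14)*51) = 1/(-580/7 + 0*51) = 1/(-580/7 + 0) = 1/(-580/7) = -7/580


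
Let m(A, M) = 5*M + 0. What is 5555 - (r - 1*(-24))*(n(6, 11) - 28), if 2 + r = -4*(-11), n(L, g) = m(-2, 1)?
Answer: 7073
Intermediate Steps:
m(A, M) = 5*M
n(L, g) = 5 (n(L, g) = 5*1 = 5)
r = 42 (r = -2 - 4*(-11) = -2 + 44 = 42)
5555 - (r - 1*(-24))*(n(6, 11) - 28) = 5555 - (42 - 1*(-24))*(5 - 28) = 5555 - (42 + 24)*(-23) = 5555 - 66*(-23) = 5555 - 1*(-1518) = 5555 + 1518 = 7073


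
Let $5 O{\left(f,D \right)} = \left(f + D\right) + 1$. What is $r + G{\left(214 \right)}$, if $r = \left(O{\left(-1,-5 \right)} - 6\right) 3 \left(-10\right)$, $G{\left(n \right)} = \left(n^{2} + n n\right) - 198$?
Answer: $91604$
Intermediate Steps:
$O{\left(f,D \right)} = \frac{1}{5} + \frac{D}{5} + \frac{f}{5}$ ($O{\left(f,D \right)} = \frac{\left(f + D\right) + 1}{5} = \frac{\left(D + f\right) + 1}{5} = \frac{1 + D + f}{5} = \frac{1}{5} + \frac{D}{5} + \frac{f}{5}$)
$G{\left(n \right)} = -198 + 2 n^{2}$ ($G{\left(n \right)} = \left(n^{2} + n^{2}\right) - 198 = 2 n^{2} - 198 = -198 + 2 n^{2}$)
$r = 210$ ($r = \left(\left(\frac{1}{5} + \frac{1}{5} \left(-5\right) + \frac{1}{5} \left(-1\right)\right) - 6\right) 3 \left(-10\right) = \left(\left(\frac{1}{5} - 1 - \frac{1}{5}\right) - 6\right) \left(-30\right) = \left(-1 - 6\right) \left(-30\right) = \left(-7\right) \left(-30\right) = 210$)
$r + G{\left(214 \right)} = 210 - \left(198 - 2 \cdot 214^{2}\right) = 210 + \left(-198 + 2 \cdot 45796\right) = 210 + \left(-198 + 91592\right) = 210 + 91394 = 91604$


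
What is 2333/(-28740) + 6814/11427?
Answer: 18797241/36490220 ≈ 0.51513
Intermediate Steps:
2333/(-28740) + 6814/11427 = 2333*(-1/28740) + 6814*(1/11427) = -2333/28740 + 6814/11427 = 18797241/36490220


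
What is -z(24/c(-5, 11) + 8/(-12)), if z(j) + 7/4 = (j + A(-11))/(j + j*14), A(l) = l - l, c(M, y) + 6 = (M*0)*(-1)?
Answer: 101/60 ≈ 1.6833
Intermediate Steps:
c(M, y) = -6 (c(M, y) = -6 + (M*0)*(-1) = -6 + 0*(-1) = -6 + 0 = -6)
A(l) = 0
z(j) = -101/60 (z(j) = -7/4 + (j + 0)/(j + j*14) = -7/4 + j/(j + 14*j) = -7/4 + j/((15*j)) = -7/4 + j*(1/(15*j)) = -7/4 + 1/15 = -101/60)
-z(24/c(-5, 11) + 8/(-12)) = -1*(-101/60) = 101/60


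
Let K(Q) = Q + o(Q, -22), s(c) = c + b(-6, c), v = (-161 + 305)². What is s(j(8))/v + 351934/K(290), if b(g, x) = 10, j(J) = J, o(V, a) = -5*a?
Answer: 25339273/28800 ≈ 879.84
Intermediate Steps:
v = 20736 (v = 144² = 20736)
s(c) = 10 + c (s(c) = c + 10 = 10 + c)
K(Q) = 110 + Q (K(Q) = Q - 5*(-22) = Q + 110 = 110 + Q)
s(j(8))/v + 351934/K(290) = (10 + 8)/20736 + 351934/(110 + 290) = 18*(1/20736) + 351934/400 = 1/1152 + 351934*(1/400) = 1/1152 + 175967/200 = 25339273/28800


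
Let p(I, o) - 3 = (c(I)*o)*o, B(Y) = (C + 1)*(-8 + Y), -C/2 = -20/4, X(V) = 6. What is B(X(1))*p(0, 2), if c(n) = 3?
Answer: -330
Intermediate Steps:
C = 10 (C = -(-40)/4 = -2*(-5) = 10)
B(Y) = -88 + 11*Y (B(Y) = (10 + 1)*(-8 + Y) = 11*(-8 + Y) = -88 + 11*Y)
p(I, o) = 3 + 3*o² (p(I, o) = 3 + (3*o)*o = 3 + 3*o²)
B(X(1))*p(0, 2) = (-88 + 11*6)*(3 + 3*2²) = (-88 + 66)*(3 + 3*4) = -22*(3 + 12) = -22*15 = -330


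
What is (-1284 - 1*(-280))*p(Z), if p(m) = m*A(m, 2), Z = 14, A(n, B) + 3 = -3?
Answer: 84336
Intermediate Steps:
A(n, B) = -6 (A(n, B) = -3 - 3 = -6)
p(m) = -6*m (p(m) = m*(-6) = -6*m)
(-1284 - 1*(-280))*p(Z) = (-1284 - 1*(-280))*(-6*14) = (-1284 + 280)*(-84) = -1004*(-84) = 84336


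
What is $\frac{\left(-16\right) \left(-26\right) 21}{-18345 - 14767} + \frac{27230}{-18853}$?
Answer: $- \frac{133292446}{78032567} \approx -1.7082$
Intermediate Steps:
$\frac{\left(-16\right) \left(-26\right) 21}{-18345 - 14767} + \frac{27230}{-18853} = \frac{416 \cdot 21}{-18345 - 14767} + 27230 \left(- \frac{1}{18853}\right) = \frac{8736}{-33112} - \frac{27230}{18853} = 8736 \left(- \frac{1}{33112}\right) - \frac{27230}{18853} = - \frac{1092}{4139} - \frac{27230}{18853} = - \frac{133292446}{78032567}$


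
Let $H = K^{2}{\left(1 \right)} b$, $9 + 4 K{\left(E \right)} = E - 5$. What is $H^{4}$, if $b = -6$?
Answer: $\frac{66074188401}{4096} \approx 1.6131 \cdot 10^{7}$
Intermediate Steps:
$K{\left(E \right)} = - \frac{7}{2} + \frac{E}{4}$ ($K{\left(E \right)} = - \frac{9}{4} + \frac{E - 5}{4} = - \frac{9}{4} + \frac{-5 + E}{4} = - \frac{9}{4} + \left(- \frac{5}{4} + \frac{E}{4}\right) = - \frac{7}{2} + \frac{E}{4}$)
$H = - \frac{507}{8}$ ($H = \left(- \frac{7}{2} + \frac{1}{4} \cdot 1\right)^{2} \left(-6\right) = \left(- \frac{7}{2} + \frac{1}{4}\right)^{2} \left(-6\right) = \left(- \frac{13}{4}\right)^{2} \left(-6\right) = \frac{169}{16} \left(-6\right) = - \frac{507}{8} \approx -63.375$)
$H^{4} = \left(- \frac{507}{8}\right)^{4} = \frac{66074188401}{4096}$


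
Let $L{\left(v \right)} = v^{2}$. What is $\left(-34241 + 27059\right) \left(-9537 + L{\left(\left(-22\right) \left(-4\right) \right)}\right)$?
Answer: $12877326$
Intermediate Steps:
$\left(-34241 + 27059\right) \left(-9537 + L{\left(\left(-22\right) \left(-4\right) \right)}\right) = \left(-34241 + 27059\right) \left(-9537 + \left(\left(-22\right) \left(-4\right)\right)^{2}\right) = - 7182 \left(-9537 + 88^{2}\right) = - 7182 \left(-9537 + 7744\right) = \left(-7182\right) \left(-1793\right) = 12877326$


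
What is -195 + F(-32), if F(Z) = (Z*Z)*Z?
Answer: -32963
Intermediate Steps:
F(Z) = Z**3 (F(Z) = Z**2*Z = Z**3)
-195 + F(-32) = -195 + (-32)**3 = -195 - 32768 = -32963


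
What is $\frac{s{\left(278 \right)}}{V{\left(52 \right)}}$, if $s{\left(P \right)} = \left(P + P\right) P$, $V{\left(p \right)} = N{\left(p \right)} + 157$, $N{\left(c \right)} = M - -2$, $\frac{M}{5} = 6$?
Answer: $\frac{154568}{189} \approx 817.82$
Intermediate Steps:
$M = 30$ ($M = 5 \cdot 6 = 30$)
$N{\left(c \right)} = 32$ ($N{\left(c \right)} = 30 - -2 = 30 + 2 = 32$)
$V{\left(p \right)} = 189$ ($V{\left(p \right)} = 32 + 157 = 189$)
$s{\left(P \right)} = 2 P^{2}$ ($s{\left(P \right)} = 2 P P = 2 P^{2}$)
$\frac{s{\left(278 \right)}}{V{\left(52 \right)}} = \frac{2 \cdot 278^{2}}{189} = 2 \cdot 77284 \cdot \frac{1}{189} = 154568 \cdot \frac{1}{189} = \frac{154568}{189}$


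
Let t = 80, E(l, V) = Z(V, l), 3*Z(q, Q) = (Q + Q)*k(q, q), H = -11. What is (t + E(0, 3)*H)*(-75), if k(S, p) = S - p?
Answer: -6000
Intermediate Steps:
Z(q, Q) = 0 (Z(q, Q) = ((Q + Q)*(q - q))/3 = ((2*Q)*0)/3 = (⅓)*0 = 0)
E(l, V) = 0
(t + E(0, 3)*H)*(-75) = (80 + 0*(-11))*(-75) = (80 + 0)*(-75) = 80*(-75) = -6000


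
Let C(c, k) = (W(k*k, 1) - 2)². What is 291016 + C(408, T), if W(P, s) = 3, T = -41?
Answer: 291017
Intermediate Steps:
C(c, k) = 1 (C(c, k) = (3 - 2)² = 1² = 1)
291016 + C(408, T) = 291016 + 1 = 291017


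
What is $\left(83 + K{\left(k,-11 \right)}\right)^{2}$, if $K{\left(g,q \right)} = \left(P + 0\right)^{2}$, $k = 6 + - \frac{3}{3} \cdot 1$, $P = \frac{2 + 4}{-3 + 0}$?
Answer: $7569$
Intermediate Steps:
$P = -2$ ($P = \frac{6}{-3} = 6 \left(- \frac{1}{3}\right) = -2$)
$k = 5$ ($k = 6 + \left(-3\right) \frac{1}{3} \cdot 1 = 6 - 1 = 5$)
$K{\left(g,q \right)} = 4$ ($K{\left(g,q \right)} = \left(-2 + 0\right)^{2} = \left(-2\right)^{2} = 4$)
$\left(83 + K{\left(k,-11 \right)}\right)^{2} = \left(83 + 4\right)^{2} = 87^{2} = 7569$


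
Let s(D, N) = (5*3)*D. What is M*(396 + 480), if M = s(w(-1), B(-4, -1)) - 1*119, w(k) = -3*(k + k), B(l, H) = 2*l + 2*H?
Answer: -25404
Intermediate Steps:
B(l, H) = 2*H + 2*l
w(k) = -6*k
s(D, N) = 15*D
M = -29 (M = 15*(-6*(-1)) - 1*119 = 15*6 - 119 = 90 - 119 = -29)
M*(396 + 480) = -29*(396 + 480) = -29*876 = -25404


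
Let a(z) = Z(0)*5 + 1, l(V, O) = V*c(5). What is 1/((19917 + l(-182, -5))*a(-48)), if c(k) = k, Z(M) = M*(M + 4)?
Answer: 1/19007 ≈ 5.2612e-5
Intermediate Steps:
Z(M) = M*(4 + M)
l(V, O) = 5*V (l(V, O) = V*5 = 5*V)
a(z) = 1 (a(z) = (0*(4 + 0))*5 + 1 = (0*4)*5 + 1 = 0*5 + 1 = 0 + 1 = 1)
1/((19917 + l(-182, -5))*a(-48)) = 1/((19917 + 5*(-182))*1) = 1/(19917 - 910) = 1/19007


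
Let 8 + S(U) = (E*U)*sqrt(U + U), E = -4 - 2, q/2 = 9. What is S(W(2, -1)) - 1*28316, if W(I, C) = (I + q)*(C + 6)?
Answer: -28324 - 6000*sqrt(2) ≈ -36809.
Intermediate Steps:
q = 18 (q = 2*9 = 18)
W(I, C) = (6 + C)*(18 + I) (W(I, C) = (I + 18)*(C + 6) = (18 + I)*(6 + C) = (6 + C)*(18 + I))
E = -6
S(U) = -8 - 6*sqrt(2)*U**(3/2) (S(U) = -8 + (-6*U)*sqrt(U + U) = -8 + (-6*U)*sqrt(2*U) = -8 + (-6*U)*(sqrt(2)*sqrt(U)) = -8 - 6*sqrt(2)*U**(3/2))
S(W(2, -1)) - 1*28316 = (-8 - 6*sqrt(2)*(108 + 6*2 + 18*(-1) - 1*2)**(3/2)) - 1*28316 = (-8 - 6*sqrt(2)*(108 + 12 - 18 - 2)**(3/2)) - 28316 = (-8 - 6*sqrt(2)*100**(3/2)) - 28316 = (-8 - 6*sqrt(2)*1000) - 28316 = (-8 - 6000*sqrt(2)) - 28316 = -28324 - 6000*sqrt(2)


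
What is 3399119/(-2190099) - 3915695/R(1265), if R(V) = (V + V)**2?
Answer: -6066636102181/2803720937820 ≈ -2.1638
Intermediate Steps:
R(V) = 4*V**2 (R(V) = (2*V)**2 = 4*V**2)
3399119/(-2190099) - 3915695/R(1265) = 3399119/(-2190099) - 3915695/(4*1265**2) = 3399119*(-1/2190099) - 3915695/(4*1600225) = -3399119/2190099 - 3915695/6400900 = -3399119/2190099 - 3915695*1/6400900 = -3399119/2190099 - 783139/1280180 = -6066636102181/2803720937820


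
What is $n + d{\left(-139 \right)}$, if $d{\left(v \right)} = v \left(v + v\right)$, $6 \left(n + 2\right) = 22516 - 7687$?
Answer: $\frac{82223}{2} \approx 41112.0$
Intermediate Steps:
$n = \frac{4939}{2}$ ($n = -2 + \frac{22516 - 7687}{6} = -2 + \frac{1}{6} \cdot 14829 = -2 + \frac{4943}{2} = \frac{4939}{2} \approx 2469.5$)
$d{\left(v \right)} = 2 v^{2}$ ($d{\left(v \right)} = v 2 v = 2 v^{2}$)
$n + d{\left(-139 \right)} = \frac{4939}{2} + 2 \left(-139\right)^{2} = \frac{4939}{2} + 2 \cdot 19321 = \frac{4939}{2} + 38642 = \frac{82223}{2}$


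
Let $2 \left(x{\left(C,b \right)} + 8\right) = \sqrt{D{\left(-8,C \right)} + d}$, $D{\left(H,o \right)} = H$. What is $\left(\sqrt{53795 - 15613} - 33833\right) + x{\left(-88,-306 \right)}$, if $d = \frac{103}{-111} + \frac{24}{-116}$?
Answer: $-33841 + \sqrt{38182} + \frac{i \sqrt{94654695}}{6438} \approx -33646.0 + 1.5112 i$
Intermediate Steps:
$d = - \frac{3653}{3219}$ ($d = 103 \left(- \frac{1}{111}\right) + 24 \left(- \frac{1}{116}\right) = - \frac{103}{111} - \frac{6}{29} = - \frac{3653}{3219} \approx -1.1348$)
$x{\left(C,b \right)} = -8 + \frac{i \sqrt{94654695}}{6438}$ ($x{\left(C,b \right)} = -8 + \frac{\sqrt{-8 - \frac{3653}{3219}}}{2} = -8 + \frac{\sqrt{- \frac{29405}{3219}}}{2} = -8 + \frac{\frac{1}{3219} i \sqrt{94654695}}{2} = -8 + \frac{i \sqrt{94654695}}{6438}$)
$\left(\sqrt{53795 - 15613} - 33833\right) + x{\left(-88,-306 \right)} = \left(\sqrt{53795 - 15613} - 33833\right) - \left(8 - \frac{i \sqrt{94654695}}{6438}\right) = \left(\sqrt{38182} - 33833\right) - \left(8 - \frac{i \sqrt{94654695}}{6438}\right) = \left(-33833 + \sqrt{38182}\right) - \left(8 - \frac{i \sqrt{94654695}}{6438}\right) = -33841 + \sqrt{38182} + \frac{i \sqrt{94654695}}{6438}$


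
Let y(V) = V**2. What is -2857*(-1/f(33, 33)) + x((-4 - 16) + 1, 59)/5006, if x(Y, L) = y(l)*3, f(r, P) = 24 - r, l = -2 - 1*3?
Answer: -14301467/45054 ≈ -317.43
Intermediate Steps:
l = -5 (l = -2 - 3 = -5)
x(Y, L) = 75 (x(Y, L) = (-5)**2*3 = 25*3 = 75)
-2857*(-1/f(33, 33)) + x((-4 - 16) + 1, 59)/5006 = -2857*(-1/(24 - 1*33)) + 75/5006 = -2857*(-1/(24 - 33)) + 75*(1/5006) = -2857/((-1*(-9))) + 75/5006 = -2857/9 + 75/5006 = -14301467/45054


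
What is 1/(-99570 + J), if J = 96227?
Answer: -1/3343 ≈ -0.00029913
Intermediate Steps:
1/(-99570 + J) = 1/(-99570 + 96227) = 1/(-3343) = -1/3343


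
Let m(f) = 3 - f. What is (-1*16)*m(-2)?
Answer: -80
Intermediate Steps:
(-1*16)*m(-2) = (-1*16)*(3 - 1*(-2)) = -16*(3 + 2) = -16*5 = -80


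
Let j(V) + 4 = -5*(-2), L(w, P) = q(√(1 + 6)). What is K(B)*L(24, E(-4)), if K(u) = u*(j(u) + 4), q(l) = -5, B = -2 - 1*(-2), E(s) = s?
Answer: 0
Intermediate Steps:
B = 0 (B = -2 + 2 = 0)
L(w, P) = -5
j(V) = 6 (j(V) = -4 - 5*(-2) = -4 + 10 = 6)
K(u) = 10*u (K(u) = u*(6 + 4) = u*10 = 10*u)
K(B)*L(24, E(-4)) = (10*0)*(-5) = 0*(-5) = 0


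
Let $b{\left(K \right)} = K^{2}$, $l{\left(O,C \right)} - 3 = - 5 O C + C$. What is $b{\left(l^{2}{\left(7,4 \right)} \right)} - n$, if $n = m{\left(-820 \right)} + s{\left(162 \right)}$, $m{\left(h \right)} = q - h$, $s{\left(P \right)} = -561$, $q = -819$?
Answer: $312901281$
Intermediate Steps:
$m{\left(h \right)} = -819 - h$
$l{\left(O,C \right)} = 3 + C - 5 C O$ ($l{\left(O,C \right)} = 3 + \left(- 5 O C + C\right) = 3 - \left(- C + 5 C O\right) = 3 + C - 5 C O$)
$n = -560$ ($n = \left(-819 - -820\right) - 561 = \left(-819 + 820\right) - 561 = 1 - 561 = -560$)
$b{\left(l^{2}{\left(7,4 \right)} \right)} - n = \left(\left(3 + 4 - 20 \cdot 7\right)^{2}\right)^{2} - -560 = \left(\left(3 + 4 - 140\right)^{2}\right)^{2} + 560 = \left(\left(-133\right)^{2}\right)^{2} + 560 = 17689^{2} + 560 = 312900721 + 560 = 312901281$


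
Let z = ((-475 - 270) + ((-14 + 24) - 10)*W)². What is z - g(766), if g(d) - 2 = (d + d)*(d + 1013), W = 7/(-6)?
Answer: -2170405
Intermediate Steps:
W = -7/6 (W = 7*(-⅙) = -7/6 ≈ -1.1667)
g(d) = 2 + 2*d*(1013 + d) (g(d) = 2 + (d + d)*(d + 1013) = 2 + (2*d)*(1013 + d) = 2 + 2*d*(1013 + d))
z = 555025 (z = ((-475 - 270) + ((-14 + 24) - 10)*(-7/6))² = (-745 + (10 - 10)*(-7/6))² = (-745 + 0*(-7/6))² = (-745 + 0)² = (-745)² = 555025)
z - g(766) = 555025 - (2 + 2*766² + 2026*766) = 555025 - (2 + 2*586756 + 1551916) = 555025 - (2 + 1173512 + 1551916) = 555025 - 1*2725430 = 555025 - 2725430 = -2170405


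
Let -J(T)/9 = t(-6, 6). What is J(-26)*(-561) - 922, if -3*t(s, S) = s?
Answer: 9176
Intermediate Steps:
t(s, S) = -s/3
J(T) = -18 (J(T) = -(-3)*(-6) = -9*2 = -18)
J(-26)*(-561) - 922 = -18*(-561) - 922 = 10098 - 922 = 9176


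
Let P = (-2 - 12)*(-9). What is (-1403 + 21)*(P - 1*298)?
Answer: 237704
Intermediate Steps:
P = 126 (P = -14*(-9) = 126)
(-1403 + 21)*(P - 1*298) = (-1403 + 21)*(126 - 1*298) = -1382*(126 - 298) = -1382*(-172) = 237704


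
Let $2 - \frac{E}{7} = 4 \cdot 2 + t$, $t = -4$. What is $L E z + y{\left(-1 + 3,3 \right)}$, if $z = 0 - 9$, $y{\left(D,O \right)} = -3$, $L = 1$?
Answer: $123$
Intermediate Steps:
$E = -14$ ($E = 14 - 7 \left(4 \cdot 2 - 4\right) = 14 - 7 \left(8 - 4\right) = 14 - 28 = -14$)
$z = -9$ ($z = 0 - 9 = -9$)
$L E z + y{\left(-1 + 3,3 \right)} = 1 \left(-14\right) \left(-9\right) - 3 = \left(-14\right) \left(-9\right) - 3 = 126 - 3 = 123$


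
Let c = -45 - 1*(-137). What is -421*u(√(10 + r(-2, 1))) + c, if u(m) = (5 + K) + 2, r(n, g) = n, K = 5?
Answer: -4960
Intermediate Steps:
c = 92 (c = -45 + 137 = 92)
u(m) = 12 (u(m) = (5 + 5) + 2 = 10 + 2 = 12)
-421*u(√(10 + r(-2, 1))) + c = -421*12 + 92 = -5052 + 92 = -4960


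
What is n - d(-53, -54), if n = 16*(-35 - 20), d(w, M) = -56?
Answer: -824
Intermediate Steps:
n = -880 (n = 16*(-55) = -880)
n - d(-53, -54) = -880 - 1*(-56) = -880 + 56 = -824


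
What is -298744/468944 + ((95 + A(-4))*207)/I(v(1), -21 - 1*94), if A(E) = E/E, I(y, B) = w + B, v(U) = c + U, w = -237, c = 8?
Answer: -36812551/644798 ≈ -57.092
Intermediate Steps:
v(U) = 8 + U
I(y, B) = -237 + B
A(E) = 1
-298744/468944 + ((95 + A(-4))*207)/I(v(1), -21 - 1*94) = -298744/468944 + ((95 + 1)*207)/(-237 + (-21 - 1*94)) = -298744*1/468944 + (96*207)/(-237 + (-21 - 94)) = -37343/58618 + 19872/(-237 - 115) = -37343/58618 + 19872/(-352) = -37343/58618 + 19872*(-1/352) = -37343/58618 - 621/11 = -36812551/644798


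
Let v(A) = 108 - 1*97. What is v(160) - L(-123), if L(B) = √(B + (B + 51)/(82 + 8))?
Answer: 11 - I*√3095/5 ≈ 11.0 - 11.127*I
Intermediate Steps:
v(A) = 11 (v(A) = 108 - 97 = 11)
L(B) = √(17/30 + 91*B/90) (L(B) = √(B + (51 + B)/90) = √(B + (51 + B)*(1/90)) = √(B + (17/30 + B/90)) = √(17/30 + 91*B/90))
v(160) - L(-123) = 11 - √(510 + 910*(-123))/30 = 11 - √(510 - 111930)/30 = 11 - √(-111420)/30 = 11 - 6*I*√3095/30 = 11 - I*√3095/5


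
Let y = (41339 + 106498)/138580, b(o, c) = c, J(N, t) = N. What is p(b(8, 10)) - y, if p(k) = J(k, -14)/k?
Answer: -9257/138580 ≈ -0.066799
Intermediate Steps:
p(k) = 1 (p(k) = k/k = 1)
y = 147837/138580 (y = 147837*(1/138580) = 147837/138580 ≈ 1.0668)
p(b(8, 10)) - y = 1 - 1*147837/138580 = 1 - 147837/138580 = -9257/138580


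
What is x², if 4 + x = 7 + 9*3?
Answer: 900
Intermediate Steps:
x = 30 (x = -4 + (7 + 9*3) = -4 + (7 + 27) = -4 + 34 = 30)
x² = 30² = 900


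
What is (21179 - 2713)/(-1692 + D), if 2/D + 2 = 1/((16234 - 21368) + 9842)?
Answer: -86928695/7969798 ≈ -10.907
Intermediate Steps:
D = -9416/9415 (D = 2/(-2 + 1/((16234 - 21368) + 9842)) = 2/(-2 + 1/(-5134 + 9842)) = 2/(-2 + 1/4708) = 2/(-9415/4708) = 2*(-4708/9415) = -9416/9415 ≈ -1.0001)
(21179 - 2713)/(-1692 + D) = (21179 - 2713)/(-1692 - 9416/9415) = 18466/(-15939596/9415) = 18466*(-9415/15939596) = -86928695/7969798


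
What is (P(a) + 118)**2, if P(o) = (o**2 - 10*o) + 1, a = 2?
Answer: 10609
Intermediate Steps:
P(o) = 1 + o**2 - 10*o
(P(a) + 118)**2 = ((1 + 2**2 - 10*2) + 118)**2 = ((1 + 4 - 20) + 118)**2 = (-15 + 118)**2 = 103**2 = 10609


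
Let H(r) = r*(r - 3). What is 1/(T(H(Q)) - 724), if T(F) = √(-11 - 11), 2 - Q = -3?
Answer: -362/262099 - I*√22/524198 ≈ -0.0013812 - 8.9478e-6*I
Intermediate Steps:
Q = 5 (Q = 2 - 1*(-3) = 2 + 3 = 5)
H(r) = r*(-3 + r)
T(F) = I*√22 (T(F) = √(-22) = I*√22)
1/(T(H(Q)) - 724) = 1/(I*√22 - 724) = 1/(-724 + I*√22)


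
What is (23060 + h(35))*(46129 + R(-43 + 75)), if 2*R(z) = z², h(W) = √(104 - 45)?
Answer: 1075541460 + 46641*√59 ≈ 1.0759e+9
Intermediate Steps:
h(W) = √59
R(z) = z²/2
(23060 + h(35))*(46129 + R(-43 + 75)) = (23060 + √59)*(46129 + (-43 + 75)²/2) = (23060 + √59)*(46129 + (½)*32²) = (23060 + √59)*(46129 + (½)*1024) = (23060 + √59)*(46129 + 512) = (23060 + √59)*46641 = 1075541460 + 46641*√59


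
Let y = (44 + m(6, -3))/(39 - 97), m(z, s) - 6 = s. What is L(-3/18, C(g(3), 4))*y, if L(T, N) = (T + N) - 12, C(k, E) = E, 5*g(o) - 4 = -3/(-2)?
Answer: 2303/348 ≈ 6.6178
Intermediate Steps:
m(z, s) = 6 + s
g(o) = 11/10 (g(o) = ⅘ + (-3/(-2))/5 = ⅘ + (-3*(-½))/5 = ⅘ + (⅕)*(3/2) = ⅘ + 3/10 = 11/10)
y = -47/58 (y = (44 + (6 - 3))/(39 - 97) = (44 + 3)/(-58) = 47*(-1/58) = -47/58 ≈ -0.81034)
L(T, N) = -12 + N + T (L(T, N) = (N + T) - 12 = -12 + N + T)
L(-3/18, C(g(3), 4))*y = (-12 + 4 - 3/18)*(-47/58) = (-12 + 4 - 3*1/18)*(-47/58) = (-12 + 4 - ⅙)*(-47/58) = -49/6*(-47/58) = 2303/348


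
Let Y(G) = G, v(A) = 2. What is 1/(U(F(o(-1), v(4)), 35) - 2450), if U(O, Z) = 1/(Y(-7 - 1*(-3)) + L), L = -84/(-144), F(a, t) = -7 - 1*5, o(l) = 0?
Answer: -41/100462 ≈ -0.00040811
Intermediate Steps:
F(a, t) = -12 (F(a, t) = -7 - 5 = -12)
L = 7/12 (L = -84*(-1/144) = 7/12 ≈ 0.58333)
U(O, Z) = -12/41 (U(O, Z) = 1/((-7 - 1*(-3)) + 7/12) = 1/((-7 + 3) + 7/12) = 1/(-4 + 7/12) = 1/(-41/12) = -12/41)
1/(U(F(o(-1), v(4)), 35) - 2450) = 1/(-12/41 - 2450) = 1/(-100462/41) = -41/100462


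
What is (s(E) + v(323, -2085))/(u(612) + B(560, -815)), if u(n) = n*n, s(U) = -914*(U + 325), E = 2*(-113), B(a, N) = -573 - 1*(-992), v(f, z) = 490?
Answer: -89996/374963 ≈ -0.24001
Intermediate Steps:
B(a, N) = 419 (B(a, N) = -573 + 992 = 419)
E = -226
s(U) = -297050 - 914*U (s(U) = -914*(325 + U) = -297050 - 914*U)
u(n) = n²
(s(E) + v(323, -2085))/(u(612) + B(560, -815)) = ((-297050 - 914*(-226)) + 490)/(612² + 419) = ((-297050 + 206564) + 490)/(374544 + 419) = (-90486 + 490)/374963 = -89996*1/374963 = -89996/374963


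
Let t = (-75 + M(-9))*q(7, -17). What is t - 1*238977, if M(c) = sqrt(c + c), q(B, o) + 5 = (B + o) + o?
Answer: -236577 - 96*I*sqrt(2) ≈ -2.3658e+5 - 135.76*I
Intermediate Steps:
q(B, o) = -5 + B + 2*o (q(B, o) = -5 + ((B + o) + o) = -5 + (B + 2*o) = -5 + B + 2*o)
M(c) = sqrt(2)*sqrt(c) (M(c) = sqrt(2*c) = sqrt(2)*sqrt(c))
t = 2400 - 96*I*sqrt(2) (t = (-75 + sqrt(2)*sqrt(-9))*(-5 + 7 + 2*(-17)) = (-75 + sqrt(2)*(3*I))*(-5 + 7 - 34) = (-75 + 3*I*sqrt(2))*(-32) = 2400 - 96*I*sqrt(2) ≈ 2400.0 - 135.76*I)
t - 1*238977 = (2400 - 96*I*sqrt(2)) - 1*238977 = (2400 - 96*I*sqrt(2)) - 238977 = -236577 - 96*I*sqrt(2)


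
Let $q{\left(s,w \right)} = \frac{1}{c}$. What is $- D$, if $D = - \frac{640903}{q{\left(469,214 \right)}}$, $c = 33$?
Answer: $21149799$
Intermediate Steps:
$q{\left(s,w \right)} = \frac{1}{33}$
$D = -21149799$ ($D = - 640903 \frac{1}{\frac{1}{33}} = \left(-640903\right) 33 = -21149799$)
$- D = \left(-1\right) \left(-21149799\right) = 21149799$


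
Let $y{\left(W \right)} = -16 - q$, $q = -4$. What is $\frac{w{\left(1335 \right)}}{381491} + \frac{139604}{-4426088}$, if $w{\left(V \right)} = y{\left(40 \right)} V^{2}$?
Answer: $- \frac{23678168474791}{422128184302} \approx -56.092$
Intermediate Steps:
$y{\left(W \right)} = -12$ ($y{\left(W \right)} = -16 - -4 = -16 + 4 = -12$)
$w{\left(V \right)} = - 12 V^{2}$
$\frac{w{\left(1335 \right)}}{381491} + \frac{139604}{-4426088} = \frac{\left(-12\right) 1335^{2}}{381491} + \frac{139604}{-4426088} = \left(-12\right) 1782225 \cdot \frac{1}{381491} + 139604 \left(- \frac{1}{4426088}\right) = \left(-21386700\right) \frac{1}{381491} - \frac{34901}{1106522} = - \frac{21386700}{381491} - \frac{34901}{1106522} = - \frac{23678168474791}{422128184302}$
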